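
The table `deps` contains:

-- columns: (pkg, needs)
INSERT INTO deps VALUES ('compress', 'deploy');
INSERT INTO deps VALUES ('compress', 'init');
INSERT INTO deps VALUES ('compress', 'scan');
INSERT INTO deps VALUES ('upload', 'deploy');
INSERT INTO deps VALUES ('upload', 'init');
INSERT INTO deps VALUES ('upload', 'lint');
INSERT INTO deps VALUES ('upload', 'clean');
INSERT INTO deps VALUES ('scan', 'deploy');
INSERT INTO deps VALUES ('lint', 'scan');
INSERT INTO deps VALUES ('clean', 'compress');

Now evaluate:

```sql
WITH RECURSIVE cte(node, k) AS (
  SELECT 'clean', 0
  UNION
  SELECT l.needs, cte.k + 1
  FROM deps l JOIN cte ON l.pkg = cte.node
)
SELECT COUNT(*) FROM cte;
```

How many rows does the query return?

6

Base: (clean, k=0).
Iteration 1: edges from {clean} -> (compress, k=1).
Iteration 2: edges from {compress} -> (deploy, k=2), (init, k=2), (scan, k=2).
Iteration 3: edges from {deploy,init,scan} -> (deploy, k=3).
Iteration 4: no outgoing edges from {deploy}; recursion stops.
Total rows emitted: 6.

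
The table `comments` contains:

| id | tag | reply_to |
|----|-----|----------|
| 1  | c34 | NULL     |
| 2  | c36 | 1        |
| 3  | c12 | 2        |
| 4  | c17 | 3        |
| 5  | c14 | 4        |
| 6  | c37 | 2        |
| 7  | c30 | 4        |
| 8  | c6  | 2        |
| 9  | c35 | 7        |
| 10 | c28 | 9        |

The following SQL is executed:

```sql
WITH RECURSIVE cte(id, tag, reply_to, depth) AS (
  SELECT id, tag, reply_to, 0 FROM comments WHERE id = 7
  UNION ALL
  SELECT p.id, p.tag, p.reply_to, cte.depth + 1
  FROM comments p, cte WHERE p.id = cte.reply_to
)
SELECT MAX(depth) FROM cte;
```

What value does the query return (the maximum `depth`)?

4

Base: id=7 (c30), reply_to=4, depth 0.
Iteration 1: join on id=4 -> c17 (id 4, reply_to=3, depth 1).
Iteration 2: join on id=3 -> c12 (id 3, reply_to=2, depth 2).
Iteration 3: join on id=2 -> c36 (id 2, reply_to=1, depth 3).
Iteration 4: join on id=1 -> c34 (id 1, reply_to=NULL, depth 4).
Iteration 5: reply_to is NULL; no match; recursion stops.
depth values: 0, 1, 2, 3, 4; the maximum is 4.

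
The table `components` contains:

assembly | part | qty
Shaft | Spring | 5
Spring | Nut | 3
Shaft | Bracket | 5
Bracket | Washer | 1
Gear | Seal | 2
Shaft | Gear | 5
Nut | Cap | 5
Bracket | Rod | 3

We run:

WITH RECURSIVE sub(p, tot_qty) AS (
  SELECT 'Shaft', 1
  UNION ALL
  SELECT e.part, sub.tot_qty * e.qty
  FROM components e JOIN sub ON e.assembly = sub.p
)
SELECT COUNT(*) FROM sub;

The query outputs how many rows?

Base: (Shaft, tot_qty=1).
Iteration 1: components of {Shaft} -> Bracket = 1*5 = 5, Gear = 1*5 = 5, Spring = 1*5 = 5.
Iteration 2: components of {Bracket,Gear,Spring} -> Nut = 5*3 = 15, Rod = 5*3 = 15, Seal = 5*2 = 10, Washer = 5*1 = 5.
Iteration 3: components of {Nut,Rod,Seal,Washer} -> Cap = 15*5 = 75.
Iteration 4: no further components; recursion stops.
Total rows emitted: 9.

9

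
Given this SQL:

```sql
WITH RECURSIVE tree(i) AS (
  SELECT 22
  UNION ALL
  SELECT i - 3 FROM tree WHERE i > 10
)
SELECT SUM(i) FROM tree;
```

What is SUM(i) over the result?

80

Base: i=22.
Iteration 1: 22 > 10 holds -> i = 22 - 3 = 19.
Iteration 2: 19 > 10 holds -> i = 19 - 3 = 16.
Iteration 3: 16 > 10 holds -> i = 16 - 3 = 13.
Iteration 4: 13 > 10 holds -> i = 13 - 3 = 10.
Iteration 5: 10 > 10 fails; recursion stops.
SUM(i) = 22 + 19 + 16 + 13 + 10 = 80.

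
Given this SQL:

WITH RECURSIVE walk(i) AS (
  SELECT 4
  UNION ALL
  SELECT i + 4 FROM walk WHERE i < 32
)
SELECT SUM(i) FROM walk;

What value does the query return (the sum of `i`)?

144

Base: i=4.
Iteration 1: 4 < 32 holds -> i = 4 + 4 = 8.
Iteration 2: 8 < 32 holds -> i = 8 + 4 = 12.
Iteration 3: 12 < 32 holds -> i = 12 + 4 = 16.
Iteration 4: 16 < 32 holds -> i = 16 + 4 = 20.
Iteration 5: 20 < 32 holds -> i = 20 + 4 = 24.
Iteration 6: 24 < 32 holds -> i = 24 + 4 = 28.
Iteration 7: 28 < 32 holds -> i = 28 + 4 = 32.
Iteration 8: 32 < 32 fails; recursion stops.
SUM(i) = 4 + 8 + 12 + 16 + 20 + 24 + 28 + 32 = 144.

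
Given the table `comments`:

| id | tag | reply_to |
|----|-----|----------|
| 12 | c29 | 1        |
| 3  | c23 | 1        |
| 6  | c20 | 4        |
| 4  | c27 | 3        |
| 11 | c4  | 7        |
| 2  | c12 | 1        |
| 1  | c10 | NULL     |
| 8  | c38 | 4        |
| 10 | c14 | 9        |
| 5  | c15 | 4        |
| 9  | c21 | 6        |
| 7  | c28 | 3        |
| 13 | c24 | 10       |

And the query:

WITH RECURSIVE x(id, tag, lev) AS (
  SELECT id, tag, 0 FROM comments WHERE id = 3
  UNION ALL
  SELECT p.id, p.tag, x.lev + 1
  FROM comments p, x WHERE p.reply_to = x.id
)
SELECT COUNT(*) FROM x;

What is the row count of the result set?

10

Base: id=3 (c23) at lev 0.
Iteration 1: rows with reply_to in {3} -> c27 (id 4, lev 1), c28 (id 7, lev 1).
Iteration 2: rows with reply_to in {4,7} -> c15 (id 5, lev 2), c20 (id 6, lev 2), c38 (id 8, lev 2), c4 (id 11, lev 2).
Iteration 3: rows with reply_to in {5,6,8,11} -> c21 (id 9, lev 3).
Iteration 4: rows with reply_to in {9} -> c14 (id 10, lev 4).
Iteration 5: rows with reply_to in {10} -> c24 (id 13, lev 5).
Iteration 6: no rows with reply_to in {13}; recursion stops.
Total rows emitted: 10.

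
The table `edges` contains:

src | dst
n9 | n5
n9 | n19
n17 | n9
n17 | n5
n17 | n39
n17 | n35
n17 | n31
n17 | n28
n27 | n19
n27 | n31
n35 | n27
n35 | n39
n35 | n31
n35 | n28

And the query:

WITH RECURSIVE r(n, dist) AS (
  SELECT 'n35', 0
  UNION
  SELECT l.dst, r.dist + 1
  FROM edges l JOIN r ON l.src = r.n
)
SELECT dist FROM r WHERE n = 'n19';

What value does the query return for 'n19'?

2

Base: (n35, dist=0).
Iteration 1: edges from {n35} -> (n27, dist=1), (n28, dist=1), (n31, dist=1), (n39, dist=1).
Iteration 2: edges from {n27,n28,n31,n39} -> (n19, dist=2), (n31, dist=2).
Iteration 3: no outgoing edges from {n19,n31}; recursion stops.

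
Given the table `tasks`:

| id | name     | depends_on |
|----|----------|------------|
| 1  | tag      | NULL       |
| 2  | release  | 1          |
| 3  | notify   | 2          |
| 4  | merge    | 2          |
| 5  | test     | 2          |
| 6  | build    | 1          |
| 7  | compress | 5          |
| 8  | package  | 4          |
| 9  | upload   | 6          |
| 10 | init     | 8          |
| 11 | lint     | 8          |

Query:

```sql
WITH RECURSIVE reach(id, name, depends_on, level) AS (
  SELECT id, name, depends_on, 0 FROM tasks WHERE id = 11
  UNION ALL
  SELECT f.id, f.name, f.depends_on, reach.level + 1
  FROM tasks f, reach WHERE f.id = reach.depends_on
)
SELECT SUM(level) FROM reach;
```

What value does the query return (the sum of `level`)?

10

Base: id=11 (lint), depends_on=8, level 0.
Iteration 1: join on id=8 -> package (id 8, depends_on=4, level 1).
Iteration 2: join on id=4 -> merge (id 4, depends_on=2, level 2).
Iteration 3: join on id=2 -> release (id 2, depends_on=1, level 3).
Iteration 4: join on id=1 -> tag (id 1, depends_on=NULL, level 4).
Iteration 5: depends_on is NULL; no match; recursion stops.
SUM(level) = 0 + 1 + 2 + 3 + 4 = 10.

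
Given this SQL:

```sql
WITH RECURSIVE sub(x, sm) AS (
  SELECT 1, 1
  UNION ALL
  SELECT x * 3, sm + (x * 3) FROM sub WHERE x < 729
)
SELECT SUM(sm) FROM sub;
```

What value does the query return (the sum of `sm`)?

1636

Base: x=1, sm=1.
Iteration 1: 1 < 729 holds -> x = 1 * 3 = 3, sm = 1 + 3 = 4.
Iteration 2: 3 < 729 holds -> x = 3 * 3 = 9, sm = 4 + 9 = 13.
Iteration 3: 9 < 729 holds -> x = 9 * 3 = 27, sm = 13 + 27 = 40.
Iteration 4: 27 < 729 holds -> x = 27 * 3 = 81, sm = 40 + 81 = 121.
Iteration 5: 81 < 729 holds -> x = 81 * 3 = 243, sm = 121 + 243 = 364.
Iteration 6: 243 < 729 holds -> x = 243 * 3 = 729, sm = 364 + 729 = 1093.
Iteration 7: 729 < 729 fails; recursion stops.
SUM(sm) = 1 + 4 + 13 + 40 + 121 + 364 + 1093 = 1636.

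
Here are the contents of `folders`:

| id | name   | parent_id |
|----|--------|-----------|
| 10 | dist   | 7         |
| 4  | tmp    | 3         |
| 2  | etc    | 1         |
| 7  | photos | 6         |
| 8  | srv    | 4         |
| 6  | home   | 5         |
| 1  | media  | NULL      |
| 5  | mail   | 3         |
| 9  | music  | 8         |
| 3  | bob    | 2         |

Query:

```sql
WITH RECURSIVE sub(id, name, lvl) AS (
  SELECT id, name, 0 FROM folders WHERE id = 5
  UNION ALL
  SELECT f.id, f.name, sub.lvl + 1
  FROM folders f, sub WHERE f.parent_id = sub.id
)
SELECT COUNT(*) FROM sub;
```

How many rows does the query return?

Base: id=5 (mail) at lvl 0.
Iteration 1: rows with parent_id in {5} -> home (id 6, lvl 1).
Iteration 2: rows with parent_id in {6} -> photos (id 7, lvl 2).
Iteration 3: rows with parent_id in {7} -> dist (id 10, lvl 3).
Iteration 4: no rows with parent_id in {10}; recursion stops.
Total rows emitted: 4.

4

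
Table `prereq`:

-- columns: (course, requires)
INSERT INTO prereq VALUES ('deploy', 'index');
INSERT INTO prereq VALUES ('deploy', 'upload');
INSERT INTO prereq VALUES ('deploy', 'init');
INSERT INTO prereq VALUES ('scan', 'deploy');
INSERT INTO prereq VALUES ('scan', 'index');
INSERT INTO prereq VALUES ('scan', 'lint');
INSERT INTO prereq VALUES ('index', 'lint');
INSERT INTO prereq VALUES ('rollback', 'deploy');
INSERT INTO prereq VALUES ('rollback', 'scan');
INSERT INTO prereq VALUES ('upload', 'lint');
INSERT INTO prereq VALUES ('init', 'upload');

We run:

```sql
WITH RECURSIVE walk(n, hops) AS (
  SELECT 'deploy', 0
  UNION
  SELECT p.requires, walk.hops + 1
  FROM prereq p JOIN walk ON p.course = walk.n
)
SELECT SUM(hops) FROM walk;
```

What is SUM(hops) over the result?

Base: (deploy, hops=0).
Iteration 1: edges from {deploy} -> (index, hops=1), (init, hops=1), (upload, hops=1).
Iteration 2: edges from {index,init,upload} -> (lint, hops=2), (upload, hops=2). [UNION drops 1 duplicate row(s)]
Iteration 3: edges from {lint,upload} -> (lint, hops=3).
Iteration 4: no outgoing edges from {lint}; recursion stops.
SUM(hops) = 0 + 1 + 1 + 1 + 2 + 2 + 3 = 10.

10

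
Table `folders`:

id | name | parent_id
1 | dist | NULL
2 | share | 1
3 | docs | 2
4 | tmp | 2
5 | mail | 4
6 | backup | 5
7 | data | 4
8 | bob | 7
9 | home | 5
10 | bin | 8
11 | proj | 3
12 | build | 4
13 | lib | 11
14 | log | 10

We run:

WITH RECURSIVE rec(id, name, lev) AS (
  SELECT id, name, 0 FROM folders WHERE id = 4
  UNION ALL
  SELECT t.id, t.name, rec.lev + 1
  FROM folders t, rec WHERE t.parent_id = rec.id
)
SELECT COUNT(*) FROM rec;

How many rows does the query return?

9

Base: id=4 (tmp) at lev 0.
Iteration 1: rows with parent_id in {4} -> mail (id 5, lev 1), data (id 7, lev 1), build (id 12, lev 1).
Iteration 2: rows with parent_id in {5,7,12} -> backup (id 6, lev 2), bob (id 8, lev 2), home (id 9, lev 2).
Iteration 3: rows with parent_id in {6,8,9} -> bin (id 10, lev 3).
Iteration 4: rows with parent_id in {10} -> log (id 14, lev 4).
Iteration 5: no rows with parent_id in {14}; recursion stops.
Total rows emitted: 9.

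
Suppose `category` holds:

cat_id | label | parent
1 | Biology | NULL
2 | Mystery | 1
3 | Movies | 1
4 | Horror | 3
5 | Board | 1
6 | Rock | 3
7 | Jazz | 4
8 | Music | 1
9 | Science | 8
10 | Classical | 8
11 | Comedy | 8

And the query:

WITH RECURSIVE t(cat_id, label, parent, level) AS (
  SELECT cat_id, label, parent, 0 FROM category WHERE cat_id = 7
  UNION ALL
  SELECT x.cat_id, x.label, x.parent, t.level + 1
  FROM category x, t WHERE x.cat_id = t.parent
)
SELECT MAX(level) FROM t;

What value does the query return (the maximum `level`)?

3

Base: cat_id=7 (Jazz), parent=4, level 0.
Iteration 1: join on cat_id=4 -> Horror (id 4, parent=3, level 1).
Iteration 2: join on cat_id=3 -> Movies (id 3, parent=1, level 2).
Iteration 3: join on cat_id=1 -> Biology (id 1, parent=NULL, level 3).
Iteration 4: parent is NULL; no match; recursion stops.
level values: 0, 1, 2, 3; the maximum is 3.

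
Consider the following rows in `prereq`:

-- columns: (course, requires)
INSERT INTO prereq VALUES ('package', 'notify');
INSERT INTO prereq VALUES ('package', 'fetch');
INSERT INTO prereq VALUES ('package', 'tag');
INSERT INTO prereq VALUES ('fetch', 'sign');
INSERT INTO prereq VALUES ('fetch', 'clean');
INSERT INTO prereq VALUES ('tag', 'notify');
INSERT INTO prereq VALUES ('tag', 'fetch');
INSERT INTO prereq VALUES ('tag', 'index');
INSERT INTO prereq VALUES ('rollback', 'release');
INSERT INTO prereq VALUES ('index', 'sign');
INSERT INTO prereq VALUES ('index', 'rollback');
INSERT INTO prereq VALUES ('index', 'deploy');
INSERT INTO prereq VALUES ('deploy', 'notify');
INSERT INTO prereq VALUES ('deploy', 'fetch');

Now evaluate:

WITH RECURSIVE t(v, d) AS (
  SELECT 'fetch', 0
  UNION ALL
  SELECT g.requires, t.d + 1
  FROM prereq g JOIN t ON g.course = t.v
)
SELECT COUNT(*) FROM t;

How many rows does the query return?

3

Base: (fetch, d=0).
Iteration 1: edges from {fetch} -> (clean, d=1), (sign, d=1).
Iteration 2: no outgoing edges from {clean,sign}; recursion stops.
Total rows emitted: 3.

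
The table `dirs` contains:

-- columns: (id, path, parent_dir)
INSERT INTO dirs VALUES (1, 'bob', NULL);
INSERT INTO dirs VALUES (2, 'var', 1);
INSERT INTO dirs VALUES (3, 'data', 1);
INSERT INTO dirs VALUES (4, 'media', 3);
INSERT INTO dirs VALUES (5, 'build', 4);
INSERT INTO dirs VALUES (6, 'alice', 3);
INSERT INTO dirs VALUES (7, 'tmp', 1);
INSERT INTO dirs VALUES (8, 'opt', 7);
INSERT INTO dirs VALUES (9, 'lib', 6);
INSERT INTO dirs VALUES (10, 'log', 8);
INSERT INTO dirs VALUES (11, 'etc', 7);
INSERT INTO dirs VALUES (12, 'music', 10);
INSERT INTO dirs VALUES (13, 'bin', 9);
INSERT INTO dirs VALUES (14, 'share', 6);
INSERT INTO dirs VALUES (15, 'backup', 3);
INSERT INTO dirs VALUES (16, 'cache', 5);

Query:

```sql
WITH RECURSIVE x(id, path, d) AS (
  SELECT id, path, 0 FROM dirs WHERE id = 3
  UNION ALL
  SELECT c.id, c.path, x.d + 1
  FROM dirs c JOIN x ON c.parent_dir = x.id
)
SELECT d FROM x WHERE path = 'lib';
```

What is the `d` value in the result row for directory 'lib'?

2

Base: id=3 (data) at d 0.
Iteration 1: rows with parent_dir in {3} -> media (id 4, d 1), alice (id 6, d 1), backup (id 15, d 1).
Iteration 2: rows with parent_dir in {4,6,15} -> build (id 5, d 2), lib (id 9, d 2), share (id 14, d 2).
Iteration 3: rows with parent_dir in {5,9,14} -> bin (id 13, d 3), cache (id 16, d 3).
Iteration 4: no rows with parent_dir in {13,16}; recursion stops.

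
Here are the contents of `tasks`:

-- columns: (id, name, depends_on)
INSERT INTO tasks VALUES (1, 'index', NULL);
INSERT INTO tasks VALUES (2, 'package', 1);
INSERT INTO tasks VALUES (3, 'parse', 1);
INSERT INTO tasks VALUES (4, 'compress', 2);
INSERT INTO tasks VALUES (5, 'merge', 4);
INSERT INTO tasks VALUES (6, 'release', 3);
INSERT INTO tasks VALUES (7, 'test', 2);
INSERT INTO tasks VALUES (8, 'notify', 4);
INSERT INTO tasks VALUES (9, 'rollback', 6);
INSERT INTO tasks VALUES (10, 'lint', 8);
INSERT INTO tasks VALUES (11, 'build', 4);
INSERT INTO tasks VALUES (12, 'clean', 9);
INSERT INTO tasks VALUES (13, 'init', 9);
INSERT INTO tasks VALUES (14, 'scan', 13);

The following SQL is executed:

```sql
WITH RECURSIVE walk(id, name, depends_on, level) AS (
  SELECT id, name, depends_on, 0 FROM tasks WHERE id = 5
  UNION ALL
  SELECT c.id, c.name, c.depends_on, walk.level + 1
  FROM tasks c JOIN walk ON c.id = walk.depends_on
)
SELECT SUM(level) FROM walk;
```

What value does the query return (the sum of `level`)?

Base: id=5 (merge), depends_on=4, level 0.
Iteration 1: join on id=4 -> compress (id 4, depends_on=2, level 1).
Iteration 2: join on id=2 -> package (id 2, depends_on=1, level 2).
Iteration 3: join on id=1 -> index (id 1, depends_on=NULL, level 3).
Iteration 4: depends_on is NULL; no match; recursion stops.
SUM(level) = 0 + 1 + 2 + 3 = 6.

6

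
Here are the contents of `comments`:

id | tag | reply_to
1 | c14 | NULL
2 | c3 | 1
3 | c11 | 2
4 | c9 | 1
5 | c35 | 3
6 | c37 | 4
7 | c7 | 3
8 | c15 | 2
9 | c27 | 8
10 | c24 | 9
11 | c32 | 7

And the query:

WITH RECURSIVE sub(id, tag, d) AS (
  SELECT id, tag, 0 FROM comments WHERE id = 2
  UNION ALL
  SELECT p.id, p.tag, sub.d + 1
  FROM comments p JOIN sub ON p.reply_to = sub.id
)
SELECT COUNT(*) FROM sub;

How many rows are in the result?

Base: id=2 (c3) at d 0.
Iteration 1: rows with reply_to in {2} -> c11 (id 3, d 1), c15 (id 8, d 1).
Iteration 2: rows with reply_to in {3,8} -> c35 (id 5, d 2), c7 (id 7, d 2), c27 (id 9, d 2).
Iteration 3: rows with reply_to in {5,7,9} -> c24 (id 10, d 3), c32 (id 11, d 3).
Iteration 4: no rows with reply_to in {10,11}; recursion stops.
Total rows emitted: 8.

8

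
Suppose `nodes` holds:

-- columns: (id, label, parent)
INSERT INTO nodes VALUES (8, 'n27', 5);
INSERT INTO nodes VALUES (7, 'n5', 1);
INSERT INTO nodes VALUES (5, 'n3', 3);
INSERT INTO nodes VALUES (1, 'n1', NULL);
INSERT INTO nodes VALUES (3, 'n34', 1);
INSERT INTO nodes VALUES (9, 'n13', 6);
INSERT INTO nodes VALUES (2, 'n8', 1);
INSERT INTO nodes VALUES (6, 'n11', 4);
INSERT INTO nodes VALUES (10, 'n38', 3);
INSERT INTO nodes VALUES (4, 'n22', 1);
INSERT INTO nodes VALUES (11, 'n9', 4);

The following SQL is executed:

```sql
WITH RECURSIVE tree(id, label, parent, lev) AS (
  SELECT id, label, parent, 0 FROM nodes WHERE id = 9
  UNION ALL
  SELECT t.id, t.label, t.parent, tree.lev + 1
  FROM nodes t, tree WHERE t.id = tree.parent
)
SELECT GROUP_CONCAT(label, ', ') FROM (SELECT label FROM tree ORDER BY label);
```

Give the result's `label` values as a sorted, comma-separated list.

Base: id=9 (n13), parent=6, lev 0.
Iteration 1: join on id=6 -> n11 (id 6, parent=4, lev 1).
Iteration 2: join on id=4 -> n22 (id 4, parent=1, lev 2).
Iteration 3: join on id=1 -> n1 (id 1, parent=NULL, lev 3).
Iteration 4: parent is NULL; no match; recursion stops.

n1, n11, n13, n22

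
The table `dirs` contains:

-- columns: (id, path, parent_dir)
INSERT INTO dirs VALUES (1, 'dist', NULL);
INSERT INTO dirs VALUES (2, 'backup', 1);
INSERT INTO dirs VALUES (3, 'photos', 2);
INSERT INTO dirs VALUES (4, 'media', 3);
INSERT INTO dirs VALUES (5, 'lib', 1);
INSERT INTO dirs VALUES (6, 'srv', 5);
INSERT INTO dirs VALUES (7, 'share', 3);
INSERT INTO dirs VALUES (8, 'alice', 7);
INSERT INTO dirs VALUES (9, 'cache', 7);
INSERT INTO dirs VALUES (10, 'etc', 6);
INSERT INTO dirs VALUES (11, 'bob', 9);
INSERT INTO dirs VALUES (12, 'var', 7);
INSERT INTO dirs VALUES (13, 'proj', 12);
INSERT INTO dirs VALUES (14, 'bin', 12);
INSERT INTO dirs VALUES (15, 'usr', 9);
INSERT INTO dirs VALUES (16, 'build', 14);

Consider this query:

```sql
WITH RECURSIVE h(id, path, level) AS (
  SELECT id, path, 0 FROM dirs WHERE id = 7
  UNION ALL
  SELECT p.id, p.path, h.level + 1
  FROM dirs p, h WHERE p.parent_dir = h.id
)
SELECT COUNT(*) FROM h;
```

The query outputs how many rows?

Base: id=7 (share) at level 0.
Iteration 1: rows with parent_dir in {7} -> alice (id 8, level 1), cache (id 9, level 1), var (id 12, level 1).
Iteration 2: rows with parent_dir in {8,9,12} -> bob (id 11, level 2), proj (id 13, level 2), bin (id 14, level 2), usr (id 15, level 2).
Iteration 3: rows with parent_dir in {11,13,14,15} -> build (id 16, level 3).
Iteration 4: no rows with parent_dir in {16}; recursion stops.
Total rows emitted: 9.

9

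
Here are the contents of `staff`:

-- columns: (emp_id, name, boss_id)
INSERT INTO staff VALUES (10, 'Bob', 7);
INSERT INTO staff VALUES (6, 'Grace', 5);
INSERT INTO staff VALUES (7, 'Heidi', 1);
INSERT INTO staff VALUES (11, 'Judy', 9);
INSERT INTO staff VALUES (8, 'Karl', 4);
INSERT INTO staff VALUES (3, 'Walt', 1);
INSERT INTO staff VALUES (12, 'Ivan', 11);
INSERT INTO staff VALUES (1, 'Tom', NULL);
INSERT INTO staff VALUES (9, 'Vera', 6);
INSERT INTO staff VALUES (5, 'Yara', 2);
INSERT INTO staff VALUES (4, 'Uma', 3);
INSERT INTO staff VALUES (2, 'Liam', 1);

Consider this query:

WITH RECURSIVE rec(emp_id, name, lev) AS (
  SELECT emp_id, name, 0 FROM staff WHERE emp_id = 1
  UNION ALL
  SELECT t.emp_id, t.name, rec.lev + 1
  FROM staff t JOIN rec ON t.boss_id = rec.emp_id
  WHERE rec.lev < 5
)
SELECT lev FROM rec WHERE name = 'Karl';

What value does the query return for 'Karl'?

Base: emp_id=1 (Tom) at lev 0.
Iteration 1: rows with boss_id in {1} -> Liam (id 2, lev 1), Walt (id 3, lev 1), Heidi (id 7, lev 1).
Iteration 2: rows with boss_id in {2,3,7} -> Uma (id 4, lev 2), Yara (id 5, lev 2), Bob (id 10, lev 2).
Iteration 3: rows with boss_id in {4,5,10} -> Grace (id 6, lev 3), Karl (id 8, lev 3).
Iteration 4: rows with boss_id in {6,8} -> Vera (id 9, lev 4).
Iteration 5: rows with boss_id in {9} -> Judy (id 11, lev 5).
Iteration 6: lev < 5 fails for all current rows; recursion stops.

3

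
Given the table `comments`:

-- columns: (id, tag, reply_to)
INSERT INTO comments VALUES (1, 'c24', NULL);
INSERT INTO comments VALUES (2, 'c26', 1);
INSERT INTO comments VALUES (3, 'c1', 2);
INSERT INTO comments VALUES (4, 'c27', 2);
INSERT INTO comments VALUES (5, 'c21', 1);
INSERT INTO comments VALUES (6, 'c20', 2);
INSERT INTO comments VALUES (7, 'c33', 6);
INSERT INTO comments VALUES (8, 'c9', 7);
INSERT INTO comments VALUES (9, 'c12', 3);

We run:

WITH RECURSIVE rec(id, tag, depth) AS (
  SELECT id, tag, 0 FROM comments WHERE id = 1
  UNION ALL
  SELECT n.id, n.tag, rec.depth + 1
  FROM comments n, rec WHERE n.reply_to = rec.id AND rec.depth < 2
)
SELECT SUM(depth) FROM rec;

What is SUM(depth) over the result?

8

Base: id=1 (c24) at depth 0.
Iteration 1: rows with reply_to in {1} -> c26 (id 2, depth 1), c21 (id 5, depth 1).
Iteration 2: rows with reply_to in {2,5} -> c1 (id 3, depth 2), c27 (id 4, depth 2), c20 (id 6, depth 2).
Iteration 3: depth < 2 fails for all current rows; recursion stops.
SUM(depth) = 0 + 1 + 1 + 2 + 2 + 2 = 8.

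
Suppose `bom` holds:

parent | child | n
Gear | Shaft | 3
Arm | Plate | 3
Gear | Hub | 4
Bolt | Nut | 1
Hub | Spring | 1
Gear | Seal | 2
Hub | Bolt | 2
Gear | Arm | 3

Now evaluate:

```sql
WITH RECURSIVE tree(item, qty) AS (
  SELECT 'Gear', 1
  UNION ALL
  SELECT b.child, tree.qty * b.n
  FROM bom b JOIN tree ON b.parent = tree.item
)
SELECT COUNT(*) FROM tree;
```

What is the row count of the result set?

9

Base: (Gear, qty=1).
Iteration 1: components of {Gear} -> Arm = 1*3 = 3, Hub = 1*4 = 4, Seal = 1*2 = 2, Shaft = 1*3 = 3.
Iteration 2: components of {Arm,Hub,Seal,Shaft} -> Bolt = 4*2 = 8, Plate = 3*3 = 9, Spring = 4*1 = 4.
Iteration 3: components of {Bolt,Plate,Spring} -> Nut = 8*1 = 8.
Iteration 4: no further components; recursion stops.
Total rows emitted: 9.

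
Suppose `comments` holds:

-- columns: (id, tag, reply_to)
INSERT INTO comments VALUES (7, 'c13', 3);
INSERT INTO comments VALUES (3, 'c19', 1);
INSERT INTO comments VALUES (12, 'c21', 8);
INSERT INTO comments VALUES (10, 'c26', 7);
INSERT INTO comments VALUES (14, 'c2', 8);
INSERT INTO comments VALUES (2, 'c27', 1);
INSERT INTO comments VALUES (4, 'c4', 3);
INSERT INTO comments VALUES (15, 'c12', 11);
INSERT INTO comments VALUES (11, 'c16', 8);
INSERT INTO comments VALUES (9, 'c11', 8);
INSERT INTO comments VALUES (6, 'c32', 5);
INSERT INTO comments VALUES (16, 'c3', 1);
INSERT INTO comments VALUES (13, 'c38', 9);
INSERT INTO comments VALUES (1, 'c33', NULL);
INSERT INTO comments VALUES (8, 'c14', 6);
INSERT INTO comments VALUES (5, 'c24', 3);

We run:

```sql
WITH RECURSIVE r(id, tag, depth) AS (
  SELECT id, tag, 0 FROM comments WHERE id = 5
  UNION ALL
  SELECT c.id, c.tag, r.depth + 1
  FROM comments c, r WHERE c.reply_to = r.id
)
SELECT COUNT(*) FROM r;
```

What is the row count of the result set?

Base: id=5 (c24) at depth 0.
Iteration 1: rows with reply_to in {5} -> c32 (id 6, depth 1).
Iteration 2: rows with reply_to in {6} -> c14 (id 8, depth 2).
Iteration 3: rows with reply_to in {8} -> c11 (id 9, depth 3), c16 (id 11, depth 3), c21 (id 12, depth 3), c2 (id 14, depth 3).
Iteration 4: rows with reply_to in {9,11,12,14} -> c38 (id 13, depth 4), c12 (id 15, depth 4).
Iteration 5: no rows with reply_to in {13,15}; recursion stops.
Total rows emitted: 9.

9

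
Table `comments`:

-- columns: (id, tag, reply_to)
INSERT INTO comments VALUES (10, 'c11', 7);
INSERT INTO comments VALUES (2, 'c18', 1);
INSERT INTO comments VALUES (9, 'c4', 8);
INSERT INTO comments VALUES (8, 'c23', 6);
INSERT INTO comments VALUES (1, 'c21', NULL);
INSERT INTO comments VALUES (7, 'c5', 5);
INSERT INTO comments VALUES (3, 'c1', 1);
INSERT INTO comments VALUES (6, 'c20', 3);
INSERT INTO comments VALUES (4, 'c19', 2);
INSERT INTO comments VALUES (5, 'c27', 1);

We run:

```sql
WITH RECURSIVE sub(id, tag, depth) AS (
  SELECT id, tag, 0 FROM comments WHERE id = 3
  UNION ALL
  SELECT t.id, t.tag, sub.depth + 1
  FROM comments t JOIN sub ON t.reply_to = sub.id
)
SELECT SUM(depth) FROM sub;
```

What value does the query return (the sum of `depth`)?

Base: id=3 (c1) at depth 0.
Iteration 1: rows with reply_to in {3} -> c20 (id 6, depth 1).
Iteration 2: rows with reply_to in {6} -> c23 (id 8, depth 2).
Iteration 3: rows with reply_to in {8} -> c4 (id 9, depth 3).
Iteration 4: no rows with reply_to in {9}; recursion stops.
SUM(depth) = 0 + 1 + 2 + 3 = 6.

6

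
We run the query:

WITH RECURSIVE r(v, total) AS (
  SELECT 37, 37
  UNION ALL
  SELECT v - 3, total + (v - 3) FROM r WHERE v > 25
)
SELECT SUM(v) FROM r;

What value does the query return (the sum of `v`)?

155

Base: v=37, total=37.
Iteration 1: 37 > 25 holds -> v = 37 - 3 = 34, total = 37 + 34 = 71.
Iteration 2: 34 > 25 holds -> v = 34 - 3 = 31, total = 71 + 31 = 102.
Iteration 3: 31 > 25 holds -> v = 31 - 3 = 28, total = 102 + 28 = 130.
Iteration 4: 28 > 25 holds -> v = 28 - 3 = 25, total = 130 + 25 = 155.
Iteration 5: 25 > 25 fails; recursion stops.
SUM(v) = 37 + 34 + 31 + 28 + 25 = 155.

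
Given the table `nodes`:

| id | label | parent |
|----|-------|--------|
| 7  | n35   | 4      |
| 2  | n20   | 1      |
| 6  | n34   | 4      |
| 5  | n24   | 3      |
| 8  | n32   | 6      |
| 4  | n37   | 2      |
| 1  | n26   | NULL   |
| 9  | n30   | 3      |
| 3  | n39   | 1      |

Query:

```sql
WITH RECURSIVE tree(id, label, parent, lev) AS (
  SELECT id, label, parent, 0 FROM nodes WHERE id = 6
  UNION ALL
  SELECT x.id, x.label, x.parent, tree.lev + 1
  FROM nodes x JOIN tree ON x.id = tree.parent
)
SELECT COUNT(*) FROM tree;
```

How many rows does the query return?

4

Base: id=6 (n34), parent=4, lev 0.
Iteration 1: join on id=4 -> n37 (id 4, parent=2, lev 1).
Iteration 2: join on id=2 -> n20 (id 2, parent=1, lev 2).
Iteration 3: join on id=1 -> n26 (id 1, parent=NULL, lev 3).
Iteration 4: parent is NULL; no match; recursion stops.
Total rows emitted: 4.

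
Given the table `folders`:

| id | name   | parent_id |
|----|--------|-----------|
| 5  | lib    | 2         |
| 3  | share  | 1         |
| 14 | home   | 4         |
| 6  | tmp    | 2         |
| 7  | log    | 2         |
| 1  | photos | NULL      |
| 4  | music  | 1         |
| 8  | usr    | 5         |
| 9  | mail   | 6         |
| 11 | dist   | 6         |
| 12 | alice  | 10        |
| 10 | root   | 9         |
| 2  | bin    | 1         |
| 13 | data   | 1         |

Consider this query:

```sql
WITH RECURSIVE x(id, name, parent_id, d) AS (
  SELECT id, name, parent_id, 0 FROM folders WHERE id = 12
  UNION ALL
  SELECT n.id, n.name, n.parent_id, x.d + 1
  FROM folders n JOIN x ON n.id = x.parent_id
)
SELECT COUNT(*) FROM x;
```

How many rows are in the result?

6

Base: id=12 (alice), parent_id=10, d 0.
Iteration 1: join on id=10 -> root (id 10, parent_id=9, d 1).
Iteration 2: join on id=9 -> mail (id 9, parent_id=6, d 2).
Iteration 3: join on id=6 -> tmp (id 6, parent_id=2, d 3).
Iteration 4: join on id=2 -> bin (id 2, parent_id=1, d 4).
Iteration 5: join on id=1 -> photos (id 1, parent_id=NULL, d 5).
Iteration 6: parent_id is NULL; no match; recursion stops.
Total rows emitted: 6.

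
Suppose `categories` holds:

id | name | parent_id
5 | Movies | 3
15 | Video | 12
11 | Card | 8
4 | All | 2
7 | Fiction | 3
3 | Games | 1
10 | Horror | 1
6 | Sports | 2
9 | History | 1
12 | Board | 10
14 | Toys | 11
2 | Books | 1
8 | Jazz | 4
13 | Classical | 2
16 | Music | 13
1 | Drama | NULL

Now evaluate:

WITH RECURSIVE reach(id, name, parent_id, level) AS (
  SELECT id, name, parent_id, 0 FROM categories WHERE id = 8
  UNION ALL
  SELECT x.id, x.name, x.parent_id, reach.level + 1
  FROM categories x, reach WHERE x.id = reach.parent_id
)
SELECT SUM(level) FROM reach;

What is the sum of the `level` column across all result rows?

6

Base: id=8 (Jazz), parent_id=4, level 0.
Iteration 1: join on id=4 -> All (id 4, parent_id=2, level 1).
Iteration 2: join on id=2 -> Books (id 2, parent_id=1, level 2).
Iteration 3: join on id=1 -> Drama (id 1, parent_id=NULL, level 3).
Iteration 4: parent_id is NULL; no match; recursion stops.
SUM(level) = 0 + 1 + 2 + 3 = 6.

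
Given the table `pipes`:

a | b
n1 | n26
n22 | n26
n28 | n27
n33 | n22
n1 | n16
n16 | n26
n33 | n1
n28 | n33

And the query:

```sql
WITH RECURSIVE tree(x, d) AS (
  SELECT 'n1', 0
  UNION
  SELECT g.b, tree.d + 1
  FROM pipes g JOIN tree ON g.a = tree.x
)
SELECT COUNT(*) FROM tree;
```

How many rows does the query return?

4

Base: (n1, d=0).
Iteration 1: edges from {n1} -> (n16, d=1), (n26, d=1).
Iteration 2: edges from {n16,n26} -> (n26, d=2).
Iteration 3: no outgoing edges from {n26}; recursion stops.
Total rows emitted: 4.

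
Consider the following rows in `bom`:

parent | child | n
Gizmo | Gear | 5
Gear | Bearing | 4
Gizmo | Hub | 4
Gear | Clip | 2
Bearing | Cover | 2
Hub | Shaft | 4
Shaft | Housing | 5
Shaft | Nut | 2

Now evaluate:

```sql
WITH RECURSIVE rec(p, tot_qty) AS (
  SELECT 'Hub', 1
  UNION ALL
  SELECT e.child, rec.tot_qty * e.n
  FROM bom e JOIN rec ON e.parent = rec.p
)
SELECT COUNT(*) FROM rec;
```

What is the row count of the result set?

4

Base: (Hub, tot_qty=1).
Iteration 1: components of {Hub} -> Shaft = 1*4 = 4.
Iteration 2: components of {Shaft} -> Housing = 4*5 = 20, Nut = 4*2 = 8.
Iteration 3: no further components; recursion stops.
Total rows emitted: 4.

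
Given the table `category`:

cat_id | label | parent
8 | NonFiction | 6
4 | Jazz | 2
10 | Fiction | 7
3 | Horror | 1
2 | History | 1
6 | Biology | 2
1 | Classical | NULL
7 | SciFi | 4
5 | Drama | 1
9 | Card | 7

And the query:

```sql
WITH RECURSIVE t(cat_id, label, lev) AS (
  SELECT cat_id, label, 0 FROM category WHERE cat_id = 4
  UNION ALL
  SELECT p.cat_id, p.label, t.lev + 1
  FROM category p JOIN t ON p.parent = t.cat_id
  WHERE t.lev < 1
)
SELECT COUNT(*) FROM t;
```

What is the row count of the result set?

2

Base: cat_id=4 (Jazz) at lev 0.
Iteration 1: rows with parent in {4} -> SciFi (id 7, lev 1).
Iteration 2: lev < 1 fails for all current rows; recursion stops.
Total rows emitted: 2.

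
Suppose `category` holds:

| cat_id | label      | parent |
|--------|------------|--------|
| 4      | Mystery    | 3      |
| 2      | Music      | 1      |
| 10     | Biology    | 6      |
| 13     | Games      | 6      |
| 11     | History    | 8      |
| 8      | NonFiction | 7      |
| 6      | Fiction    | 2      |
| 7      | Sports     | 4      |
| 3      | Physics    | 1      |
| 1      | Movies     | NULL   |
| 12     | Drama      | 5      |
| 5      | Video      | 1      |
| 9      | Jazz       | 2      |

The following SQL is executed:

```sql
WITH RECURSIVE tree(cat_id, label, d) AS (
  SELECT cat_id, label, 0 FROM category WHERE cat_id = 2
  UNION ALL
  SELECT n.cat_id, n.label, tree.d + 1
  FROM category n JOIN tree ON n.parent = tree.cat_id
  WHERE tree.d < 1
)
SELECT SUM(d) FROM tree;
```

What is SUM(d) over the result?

Base: cat_id=2 (Music) at d 0.
Iteration 1: rows with parent in {2} -> Fiction (id 6, d 1), Jazz (id 9, d 1).
Iteration 2: d < 1 fails for all current rows; recursion stops.
SUM(d) = 0 + 1 + 1 = 2.

2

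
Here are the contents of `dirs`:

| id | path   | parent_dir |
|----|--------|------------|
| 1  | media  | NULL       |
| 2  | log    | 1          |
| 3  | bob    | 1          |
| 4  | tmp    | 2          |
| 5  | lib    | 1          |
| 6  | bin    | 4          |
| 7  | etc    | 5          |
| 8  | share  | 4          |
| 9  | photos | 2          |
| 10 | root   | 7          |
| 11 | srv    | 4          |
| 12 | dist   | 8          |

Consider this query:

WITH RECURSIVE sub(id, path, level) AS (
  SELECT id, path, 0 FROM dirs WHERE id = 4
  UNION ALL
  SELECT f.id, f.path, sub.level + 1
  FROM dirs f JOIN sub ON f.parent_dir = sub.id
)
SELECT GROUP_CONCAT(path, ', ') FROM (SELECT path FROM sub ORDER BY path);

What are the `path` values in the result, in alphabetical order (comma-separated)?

Base: id=4 (tmp) at level 0.
Iteration 1: rows with parent_dir in {4} -> bin (id 6, level 1), share (id 8, level 1), srv (id 11, level 1).
Iteration 2: rows with parent_dir in {6,8,11} -> dist (id 12, level 2).
Iteration 3: no rows with parent_dir in {12}; recursion stops.

bin, dist, share, srv, tmp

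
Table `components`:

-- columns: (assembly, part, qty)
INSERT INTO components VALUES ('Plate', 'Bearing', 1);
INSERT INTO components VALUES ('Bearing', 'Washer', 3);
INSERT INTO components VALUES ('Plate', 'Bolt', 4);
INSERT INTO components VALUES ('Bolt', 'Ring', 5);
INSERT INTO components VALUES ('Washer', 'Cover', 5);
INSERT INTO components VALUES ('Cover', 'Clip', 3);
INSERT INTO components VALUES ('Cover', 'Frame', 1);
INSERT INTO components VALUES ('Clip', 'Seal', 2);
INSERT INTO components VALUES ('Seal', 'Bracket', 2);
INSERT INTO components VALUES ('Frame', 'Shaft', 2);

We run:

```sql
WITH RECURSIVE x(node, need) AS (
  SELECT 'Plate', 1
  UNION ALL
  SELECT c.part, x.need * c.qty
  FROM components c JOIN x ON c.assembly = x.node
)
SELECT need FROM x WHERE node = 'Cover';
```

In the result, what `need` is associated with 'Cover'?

15

Base: (Plate, need=1).
Iteration 1: components of {Plate} -> Bearing = 1*1 = 1, Bolt = 1*4 = 4.
Iteration 2: components of {Bearing,Bolt} -> Ring = 4*5 = 20, Washer = 1*3 = 3.
Iteration 3: components of {Ring,Washer} -> Cover = 3*5 = 15.
Iteration 4: components of {Cover} -> Clip = 15*3 = 45, Frame = 15*1 = 15.
Iteration 5: components of {Clip,Frame} -> Seal = 45*2 = 90, Shaft = 15*2 = 30.
Iteration 6: components of {Seal,Shaft} -> Bracket = 90*2 = 180.
Iteration 7: no further components; recursion stops.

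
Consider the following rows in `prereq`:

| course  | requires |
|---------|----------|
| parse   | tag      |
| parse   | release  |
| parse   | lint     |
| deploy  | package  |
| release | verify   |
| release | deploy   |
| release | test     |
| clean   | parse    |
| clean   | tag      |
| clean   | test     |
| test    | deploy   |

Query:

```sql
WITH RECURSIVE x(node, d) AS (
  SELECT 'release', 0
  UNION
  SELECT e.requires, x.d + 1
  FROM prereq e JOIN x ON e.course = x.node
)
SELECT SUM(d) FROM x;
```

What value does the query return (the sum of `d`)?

Base: (release, d=0).
Iteration 1: edges from {release} -> (deploy, d=1), (test, d=1), (verify, d=1).
Iteration 2: edges from {deploy,test,verify} -> (deploy, d=2), (package, d=2).
Iteration 3: edges from {deploy,package} -> (package, d=3).
Iteration 4: no outgoing edges from {package}; recursion stops.
SUM(d) = 0 + 1 + 1 + 1 + 2 + 2 + 3 = 10.

10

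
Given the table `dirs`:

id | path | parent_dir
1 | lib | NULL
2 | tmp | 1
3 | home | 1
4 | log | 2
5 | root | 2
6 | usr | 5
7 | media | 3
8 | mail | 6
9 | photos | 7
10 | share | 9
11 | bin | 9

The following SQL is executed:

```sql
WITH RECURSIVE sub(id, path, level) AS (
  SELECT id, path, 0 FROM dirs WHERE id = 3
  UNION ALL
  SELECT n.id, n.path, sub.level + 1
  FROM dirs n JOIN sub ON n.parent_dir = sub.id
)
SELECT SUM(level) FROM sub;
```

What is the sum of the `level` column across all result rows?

Base: id=3 (home) at level 0.
Iteration 1: rows with parent_dir in {3} -> media (id 7, level 1).
Iteration 2: rows with parent_dir in {7} -> photos (id 9, level 2).
Iteration 3: rows with parent_dir in {9} -> share (id 10, level 3), bin (id 11, level 3).
Iteration 4: no rows with parent_dir in {10,11}; recursion stops.
SUM(level) = 0 + 1 + 2 + 3 + 3 = 9.

9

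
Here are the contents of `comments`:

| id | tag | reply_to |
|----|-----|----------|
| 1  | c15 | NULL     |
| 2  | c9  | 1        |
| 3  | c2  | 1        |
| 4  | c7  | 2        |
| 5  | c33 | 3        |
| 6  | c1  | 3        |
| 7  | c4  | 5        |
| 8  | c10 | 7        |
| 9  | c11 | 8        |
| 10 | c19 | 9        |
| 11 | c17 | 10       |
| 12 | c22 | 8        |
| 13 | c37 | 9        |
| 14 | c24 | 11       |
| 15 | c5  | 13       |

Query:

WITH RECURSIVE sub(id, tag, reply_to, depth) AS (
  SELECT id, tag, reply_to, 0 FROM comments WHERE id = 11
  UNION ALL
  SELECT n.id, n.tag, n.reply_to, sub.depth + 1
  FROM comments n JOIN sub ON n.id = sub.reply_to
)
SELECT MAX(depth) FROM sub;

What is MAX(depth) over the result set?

7

Base: id=11 (c17), reply_to=10, depth 0.
Iteration 1: join on id=10 -> c19 (id 10, reply_to=9, depth 1).
Iteration 2: join on id=9 -> c11 (id 9, reply_to=8, depth 2).
Iteration 3: join on id=8 -> c10 (id 8, reply_to=7, depth 3).
Iteration 4: join on id=7 -> c4 (id 7, reply_to=5, depth 4).
Iteration 5: join on id=5 -> c33 (id 5, reply_to=3, depth 5).
Iteration 6: join on id=3 -> c2 (id 3, reply_to=1, depth 6).
Iteration 7: join on id=1 -> c15 (id 1, reply_to=NULL, depth 7).
Iteration 8: reply_to is NULL; no match; recursion stops.
depth values: 0, 1, 2, 3, 4, 5, 6, 7; the maximum is 7.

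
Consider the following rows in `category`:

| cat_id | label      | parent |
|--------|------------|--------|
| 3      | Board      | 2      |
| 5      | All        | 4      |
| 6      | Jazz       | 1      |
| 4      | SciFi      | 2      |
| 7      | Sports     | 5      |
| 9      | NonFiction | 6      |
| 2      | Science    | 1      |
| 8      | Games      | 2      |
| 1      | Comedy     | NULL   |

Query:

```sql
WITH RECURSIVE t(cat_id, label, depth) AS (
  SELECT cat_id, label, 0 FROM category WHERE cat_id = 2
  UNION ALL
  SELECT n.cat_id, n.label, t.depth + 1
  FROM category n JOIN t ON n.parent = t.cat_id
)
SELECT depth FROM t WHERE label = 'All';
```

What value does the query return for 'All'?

Base: cat_id=2 (Science) at depth 0.
Iteration 1: rows with parent in {2} -> Board (id 3, depth 1), SciFi (id 4, depth 1), Games (id 8, depth 1).
Iteration 2: rows with parent in {3,4,8} -> All (id 5, depth 2).
Iteration 3: rows with parent in {5} -> Sports (id 7, depth 3).
Iteration 4: no rows with parent in {7}; recursion stops.

2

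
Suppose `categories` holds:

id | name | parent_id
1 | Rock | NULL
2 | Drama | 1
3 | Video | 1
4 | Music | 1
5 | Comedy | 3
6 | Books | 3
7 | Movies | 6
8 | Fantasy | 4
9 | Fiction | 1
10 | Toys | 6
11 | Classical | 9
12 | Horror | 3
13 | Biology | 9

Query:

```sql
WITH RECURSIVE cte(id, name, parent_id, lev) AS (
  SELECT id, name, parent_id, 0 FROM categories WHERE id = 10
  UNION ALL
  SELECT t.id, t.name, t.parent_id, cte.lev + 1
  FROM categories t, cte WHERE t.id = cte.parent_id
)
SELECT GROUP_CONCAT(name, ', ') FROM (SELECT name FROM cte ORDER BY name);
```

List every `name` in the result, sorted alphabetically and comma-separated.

Base: id=10 (Toys), parent_id=6, lev 0.
Iteration 1: join on id=6 -> Books (id 6, parent_id=3, lev 1).
Iteration 2: join on id=3 -> Video (id 3, parent_id=1, lev 2).
Iteration 3: join on id=1 -> Rock (id 1, parent_id=NULL, lev 3).
Iteration 4: parent_id is NULL; no match; recursion stops.

Books, Rock, Toys, Video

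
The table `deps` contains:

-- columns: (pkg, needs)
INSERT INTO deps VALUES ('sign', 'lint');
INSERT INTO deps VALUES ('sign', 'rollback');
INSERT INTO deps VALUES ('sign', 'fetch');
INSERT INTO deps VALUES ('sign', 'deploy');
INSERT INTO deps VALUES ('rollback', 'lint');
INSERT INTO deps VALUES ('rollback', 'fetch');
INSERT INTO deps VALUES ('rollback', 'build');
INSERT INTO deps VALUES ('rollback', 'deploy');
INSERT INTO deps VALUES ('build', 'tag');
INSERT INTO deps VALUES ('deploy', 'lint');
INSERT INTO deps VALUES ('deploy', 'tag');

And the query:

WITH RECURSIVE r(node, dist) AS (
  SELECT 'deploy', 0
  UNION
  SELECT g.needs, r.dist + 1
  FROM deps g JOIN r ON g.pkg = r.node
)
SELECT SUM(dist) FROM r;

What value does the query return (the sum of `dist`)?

Base: (deploy, dist=0).
Iteration 1: edges from {deploy} -> (lint, dist=1), (tag, dist=1).
Iteration 2: no outgoing edges from {lint,tag}; recursion stops.
SUM(dist) = 0 + 1 + 1 = 2.

2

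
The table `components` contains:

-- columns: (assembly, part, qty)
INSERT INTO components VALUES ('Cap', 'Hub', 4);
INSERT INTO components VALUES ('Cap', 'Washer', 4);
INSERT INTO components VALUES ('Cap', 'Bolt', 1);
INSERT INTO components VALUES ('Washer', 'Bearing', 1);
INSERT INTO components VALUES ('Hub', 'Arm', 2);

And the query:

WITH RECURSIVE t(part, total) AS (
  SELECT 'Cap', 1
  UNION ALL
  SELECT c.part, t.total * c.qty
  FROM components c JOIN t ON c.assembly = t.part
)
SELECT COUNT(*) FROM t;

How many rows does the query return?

6

Base: (Cap, total=1).
Iteration 1: components of {Cap} -> Bolt = 1*1 = 1, Hub = 1*4 = 4, Washer = 1*4 = 4.
Iteration 2: components of {Bolt,Hub,Washer} -> Arm = 4*2 = 8, Bearing = 4*1 = 4.
Iteration 3: no further components; recursion stops.
Total rows emitted: 6.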